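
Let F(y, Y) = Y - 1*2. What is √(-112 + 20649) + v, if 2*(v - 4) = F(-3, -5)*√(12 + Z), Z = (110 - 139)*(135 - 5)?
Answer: 4 + √20537 - 7*I*√3758/2 ≈ 147.31 - 214.56*I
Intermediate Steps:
Z = -3770 (Z = -29*130 = -3770)
F(y, Y) = -2 + Y (F(y, Y) = Y - 2 = -2 + Y)
v = 4 - 7*I*√3758/2 (v = 4 + ((-2 - 5)*√(12 - 3770))/2 = 4 + (-7*I*√3758)/2 = 4 - 7*I*√3758/2 ≈ 4.0 - 214.56*I)
√(-112 + 20649) + v = √(-112 + 20649) + (4 - 7*I*√3758/2) = √20537 + (4 - 7*I*√3758/2) = 4 + √20537 - 7*I*√3758/2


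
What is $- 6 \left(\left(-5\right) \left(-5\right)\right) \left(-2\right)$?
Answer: $300$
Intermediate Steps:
$- 6 \left(\left(-5\right) \left(-5\right)\right) \left(-2\right) = \left(-6\right) 25 \left(-2\right) = \left(-150\right) \left(-2\right) = 300$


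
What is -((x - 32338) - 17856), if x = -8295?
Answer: 58489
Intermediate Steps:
-((x - 32338) - 17856) = -((-8295 - 32338) - 17856) = -(-40633 - 17856) = -1*(-58489) = 58489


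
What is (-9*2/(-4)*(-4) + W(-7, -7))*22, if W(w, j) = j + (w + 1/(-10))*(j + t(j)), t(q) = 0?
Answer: 2717/5 ≈ 543.40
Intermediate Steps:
W(w, j) = j + j*(-⅒ + w) (W(w, j) = j + (w + 1/(-10))*(j + 0) = j + (w - ⅒)*j = j + (-⅒ + w)*j = j + j*(-⅒ + w))
(-9*2/(-4)*(-4) + W(-7, -7))*22 = (-9*2/(-4)*(-4) + (⅒)*(-7)*(9 + 10*(-7)))*22 = (-9*2*(-¼)*(-4) + (⅒)*(-7)*(9 - 70))*22 = (-(-9)*(-4)/2 + (⅒)*(-7)*(-61))*22 = (-9*2 + 427/10)*22 = (-18 + 427/10)*22 = (247/10)*22 = 2717/5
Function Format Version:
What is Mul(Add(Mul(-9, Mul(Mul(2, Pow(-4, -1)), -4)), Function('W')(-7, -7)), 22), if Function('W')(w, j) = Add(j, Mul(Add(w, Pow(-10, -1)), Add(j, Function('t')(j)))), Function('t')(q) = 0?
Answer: Rational(2717, 5) ≈ 543.40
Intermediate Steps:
Function('W')(w, j) = Add(j, Mul(j, Add(Rational(-1, 10), w))) (Function('W')(w, j) = Add(j, Mul(Add(w, Pow(-10, -1)), Add(j, 0))) = Add(j, Mul(Add(w, Rational(-1, 10)), j)) = Add(j, Mul(Add(Rational(-1, 10), w), j)) = Add(j, Mul(j, Add(Rational(-1, 10), w))))
Mul(Add(Mul(-9, Mul(Mul(2, Pow(-4, -1)), -4)), Function('W')(-7, -7)), 22) = Mul(Add(Mul(-9, Mul(Mul(2, Pow(-4, -1)), -4)), Mul(Rational(1, 10), -7, Add(9, Mul(10, -7)))), 22) = Mul(Add(Mul(-9, Mul(Mul(2, Rational(-1, 4)), -4)), Mul(Rational(1, 10), -7, Add(9, -70))), 22) = Mul(Add(Mul(-9, Mul(Rational(-1, 2), -4)), Mul(Rational(1, 10), -7, -61)), 22) = Mul(Add(Mul(-9, 2), Rational(427, 10)), 22) = Mul(Add(-18, Rational(427, 10)), 22) = Mul(Rational(247, 10), 22) = Rational(2717, 5)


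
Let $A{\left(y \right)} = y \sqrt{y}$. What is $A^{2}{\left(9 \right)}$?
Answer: $729$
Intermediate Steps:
$A{\left(y \right)} = y^{\frac{3}{2}}$
$A^{2}{\left(9 \right)} = \left(9^{\frac{3}{2}}\right)^{2} = 27^{2} = 729$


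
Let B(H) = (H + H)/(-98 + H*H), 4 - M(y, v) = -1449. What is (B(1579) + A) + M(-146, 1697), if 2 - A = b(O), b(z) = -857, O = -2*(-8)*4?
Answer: 5764149774/2493143 ≈ 2312.0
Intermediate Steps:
M(y, v) = 1453 (M(y, v) = 4 - 1*(-1449) = 4 + 1449 = 1453)
O = 64 (O = 16*4 = 64)
B(H) = 2*H/(-98 + H²) (B(H) = (2*H)/(-98 + H²) = 2*H/(-98 + H²))
A = 859 (A = 2 - 1*(-857) = 2 + 857 = 859)
(B(1579) + A) + M(-146, 1697) = (2*1579/(-98 + 1579²) + 859) + 1453 = (2*1579/(-98 + 2493241) + 859) + 1453 = (2*1579/2493143 + 859) + 1453 = (2*1579*(1/2493143) + 859) + 1453 = (3158/2493143 + 859) + 1453 = 2141612995/2493143 + 1453 = 5764149774/2493143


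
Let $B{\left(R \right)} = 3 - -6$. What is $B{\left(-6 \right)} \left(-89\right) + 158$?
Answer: $-643$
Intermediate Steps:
$B{\left(R \right)} = 9$ ($B{\left(R \right)} = 3 + 6 = 9$)
$B{\left(-6 \right)} \left(-89\right) + 158 = 9 \left(-89\right) + 158 = -801 + 158 = -643$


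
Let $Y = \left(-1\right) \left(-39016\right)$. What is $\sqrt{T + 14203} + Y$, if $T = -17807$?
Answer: $39016 + 2 i \sqrt{901} \approx 39016.0 + 60.033 i$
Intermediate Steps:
$Y = 39016$
$\sqrt{T + 14203} + Y = \sqrt{-17807 + 14203} + 39016 = \sqrt{-3604} + 39016 = 2 i \sqrt{901} + 39016 = 39016 + 2 i \sqrt{901}$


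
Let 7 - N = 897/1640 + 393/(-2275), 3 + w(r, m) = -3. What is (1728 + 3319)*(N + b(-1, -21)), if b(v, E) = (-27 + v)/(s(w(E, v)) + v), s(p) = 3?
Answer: -3967396951/106600 ≈ -37218.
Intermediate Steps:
w(r, m) = -6 (w(r, m) = -3 - 3 = -6)
N = 4944169/746200 (N = 7 - (897/1640 + 393/(-2275)) = 7 - (897*(1/1640) + 393*(-1/2275)) = 7 - (897/1640 - 393/2275) = 7 - 1*279231/746200 = 7 - 279231/746200 = 4944169/746200 ≈ 6.6258)
b(v, E) = (-27 + v)/(3 + v)
(1728 + 3319)*(N + b(-1, -21)) = (1728 + 3319)*(4944169/746200 + (-27 - 1)/(3 - 1)) = 5047*(4944169/746200 - 28/2) = 5047*(4944169/746200 + (1/2)*(-28)) = 5047*(4944169/746200 - 14) = 5047*(-5502631/746200) = -3967396951/106600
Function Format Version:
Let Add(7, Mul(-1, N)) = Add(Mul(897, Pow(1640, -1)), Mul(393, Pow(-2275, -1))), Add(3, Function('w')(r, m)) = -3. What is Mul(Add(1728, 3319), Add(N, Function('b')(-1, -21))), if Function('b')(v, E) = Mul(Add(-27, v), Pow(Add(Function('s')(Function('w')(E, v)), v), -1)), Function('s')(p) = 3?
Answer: Rational(-3967396951, 106600) ≈ -37218.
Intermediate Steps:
Function('w')(r, m) = -6 (Function('w')(r, m) = Add(-3, -3) = -6)
N = Rational(4944169, 746200) (N = Add(7, Mul(-1, Add(Mul(897, Pow(1640, -1)), Mul(393, Pow(-2275, -1))))) = Add(7, Mul(-1, Add(Mul(897, Rational(1, 1640)), Mul(393, Rational(-1, 2275))))) = Add(7, Mul(-1, Add(Rational(897, 1640), Rational(-393, 2275)))) = Add(7, Mul(-1, Rational(279231, 746200))) = Add(7, Rational(-279231, 746200)) = Rational(4944169, 746200) ≈ 6.6258)
Function('b')(v, E) = Mul(Pow(Add(3, v), -1), Add(-27, v)) (Function('b')(v, E) = Mul(Add(-27, v), Pow(Add(3, v), -1)) = Mul(Pow(Add(3, v), -1), Add(-27, v)))
Mul(Add(1728, 3319), Add(N, Function('b')(-1, -21))) = Mul(Add(1728, 3319), Add(Rational(4944169, 746200), Mul(Pow(Add(3, -1), -1), Add(-27, -1)))) = Mul(5047, Add(Rational(4944169, 746200), Mul(Pow(2, -1), -28))) = Mul(5047, Add(Rational(4944169, 746200), Mul(Rational(1, 2), -28))) = Mul(5047, Add(Rational(4944169, 746200), -14)) = Mul(5047, Rational(-5502631, 746200)) = Rational(-3967396951, 106600)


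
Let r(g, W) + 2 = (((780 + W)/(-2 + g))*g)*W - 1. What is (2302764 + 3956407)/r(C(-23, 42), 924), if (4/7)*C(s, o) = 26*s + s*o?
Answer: 519511193/130587495 ≈ 3.9783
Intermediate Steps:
C(s, o) = 91*s/2 + 7*o*s/4 (C(s, o) = 7*(26*s + s*o)/4 = 7*(26*s + o*s)/4 = 91*s/2 + 7*o*s/4)
r(g, W) = -3 + W*g*(780 + W)/(-2 + g) (r(g, W) = -2 + ((((780 + W)/(-2 + g))*g)*W - 1) = -2 + ((g*(780 + W)/(-2 + g))*W - 1) = -2 + (W*g*(780 + W)/(-2 + g) - 1) = -2 + (-1 + W*g*(780 + W)/(-2 + g)) = -3 + W*g*(780 + W)/(-2 + g))
(2302764 + 3956407)/r(C(-23, 42), 924) = (2302764 + 3956407)/(((6 - 21*(-23)*(26 + 42)/4 + ((7/4)*(-23)*(26 + 42))*924² + 780*924*((7/4)*(-23)*(26 + 42)))/(-2 + (7/4)*(-23)*(26 + 42)))) = 6259171/(((6 - 21*(-23)*68/4 + ((7/4)*(-23)*68)*853776 + 780*924*((7/4)*(-23)*68))/(-2 + (7/4)*(-23)*68))) = 6259171/(((6 - 3*(-2737) - 2737*853776 + 780*924*(-2737))/(-2 - 2737))) = 6259171/(((6 + 8211 - 2336784912 - 1972610640)/(-2739))) = 6259171/((-1/2739*(-4309387335))) = 6259171/(130587495/83) = 6259171*(83/130587495) = 519511193/130587495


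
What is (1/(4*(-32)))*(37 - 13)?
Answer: -3/16 ≈ -0.18750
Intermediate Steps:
(1/(4*(-32)))*(37 - 13) = ((¼)*(-1/32))*24 = -1/128*24 = -3/16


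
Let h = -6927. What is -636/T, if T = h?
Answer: 212/2309 ≈ 0.091815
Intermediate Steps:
T = -6927
-636/T = -636/(-6927) = -636*(-1/6927) = 212/2309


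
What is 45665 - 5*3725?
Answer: 27040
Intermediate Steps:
45665 - 5*3725 = 45665 - 1*18625 = 45665 - 18625 = 27040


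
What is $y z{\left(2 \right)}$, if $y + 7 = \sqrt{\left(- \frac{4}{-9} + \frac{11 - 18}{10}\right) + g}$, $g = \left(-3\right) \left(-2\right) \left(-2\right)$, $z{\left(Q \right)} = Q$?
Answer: $-14 + \frac{i \sqrt{11030}}{15} \approx -14.0 + 7.0016 i$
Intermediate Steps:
$g = -12$ ($g = 6 \left(-2\right) = -12$)
$y = -7 + \frac{i \sqrt{11030}}{30}$ ($y = -7 + \sqrt{\left(- \frac{4}{-9} + \frac{11 - 18}{10}\right) - 12} = -7 + \sqrt{\left(\left(-4\right) \left(- \frac{1}{9}\right) + \left(11 - 18\right) \frac{1}{10}\right) - 12} = -7 + \sqrt{\left(\frac{4}{9} - \frac{7}{10}\right) - 12} = -7 + \sqrt{- \frac{23}{90} - 12} = -7 + \sqrt{- \frac{1103}{90}} = -7 + \frac{i \sqrt{11030}}{30} \approx -7.0 + 3.5008 i$)
$y z{\left(2 \right)} = \left(-7 + \frac{i \sqrt{11030}}{30}\right) 2 = -14 + \frac{i \sqrt{11030}}{15}$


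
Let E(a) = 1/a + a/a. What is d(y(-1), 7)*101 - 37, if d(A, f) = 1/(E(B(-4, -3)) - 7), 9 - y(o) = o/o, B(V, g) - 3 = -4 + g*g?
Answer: -2547/47 ≈ -54.191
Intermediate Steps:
B(V, g) = -1 + g² (B(V, g) = 3 + (-4 + g*g) = 3 + (-4 + g²) = -1 + g²)
y(o) = 8 (y(o) = 9 - o/o = 9 - 1*1 = 9 - 1 = 8)
E(a) = 1 + 1/a (E(a) = 1/a + 1 = 1 + 1/a)
d(A, f) = -8/47 (d(A, f) = 1/((1 + (-1 + (-3)²))/(-1 + (-3)²) - 7) = 1/((1 + (-1 + 9))/(-1 + 9) - 7) = 1/((1 + 8)/8 - 7) = 1/((⅛)*9 - 7) = 1/(9/8 - 7) = 1/(-47/8) = -8/47)
d(y(-1), 7)*101 - 37 = -8/47*101 - 37 = -808/47 - 37 = -2547/47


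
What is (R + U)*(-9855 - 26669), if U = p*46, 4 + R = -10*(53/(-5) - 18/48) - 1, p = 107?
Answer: -183597017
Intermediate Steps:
R = 419/4 (R = -4 + (-10*(53/(-5) - 18/48) - 1) = -4 + (-10*(53*(-⅕) - 18*1/48) - 1) = -4 + (-10*(-53/5 - 3/8) - 1) = -4 + (-10*(-439/40) - 1) = -4 + (439/4 - 1) = -4 + 435/4 = 419/4 ≈ 104.75)
U = 4922 (U = 107*46 = 4922)
(R + U)*(-9855 - 26669) = (419/4 + 4922)*(-9855 - 26669) = (20107/4)*(-36524) = -183597017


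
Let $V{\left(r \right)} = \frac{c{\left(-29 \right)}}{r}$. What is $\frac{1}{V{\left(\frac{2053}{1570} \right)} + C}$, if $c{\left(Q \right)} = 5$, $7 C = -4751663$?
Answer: $- \frac{2053}{1393587027} \approx -1.4732 \cdot 10^{-6}$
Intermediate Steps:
$C = -678809$ ($C = \frac{1}{7} \left(-4751663\right) = -678809$)
$V{\left(r \right)} = \frac{5}{r}$
$\frac{1}{V{\left(\frac{2053}{1570} \right)} + C} = \frac{1}{\frac{5}{2053 \cdot \frac{1}{1570}} - 678809} = \frac{1}{\frac{5}{\frac{2053}{1570}} - 678809} = \frac{1}{5 \cdot \frac{1570}{2053} - 678809} = \frac{1}{\frac{7850}{2053} - 678809} = \frac{1}{- \frac{1393587027}{2053}} = - \frac{2053}{1393587027}$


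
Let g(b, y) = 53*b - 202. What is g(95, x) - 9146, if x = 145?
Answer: -4313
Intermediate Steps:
g(b, y) = -202 + 53*b
g(95, x) - 9146 = (-202 + 53*95) - 9146 = (-202 + 5035) - 9146 = 4833 - 9146 = -4313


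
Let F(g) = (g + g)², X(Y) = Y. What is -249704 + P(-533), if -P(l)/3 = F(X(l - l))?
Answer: -249704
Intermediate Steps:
F(g) = 4*g² (F(g) = (2*g)² = 4*g²)
P(l) = 0 (P(l) = -12*(l - l)² = -12*0² = -12*0 = -3*0 = 0)
-249704 + P(-533) = -249704 + 0 = -249704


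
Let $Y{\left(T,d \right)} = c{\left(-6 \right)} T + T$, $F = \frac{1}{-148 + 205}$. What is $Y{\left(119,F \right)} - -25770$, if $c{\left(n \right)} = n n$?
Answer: $30173$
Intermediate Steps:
$c{\left(n \right)} = n^{2}$
$F = \frac{1}{57} \approx 0.017544$
$Y{\left(T,d \right)} = 37 T$ ($Y{\left(T,d \right)} = \left(-6\right)^{2} T + T = 36 T + T = 37 T$)
$Y{\left(119,F \right)} - -25770 = 37 \cdot 119 - -25770 = 4403 + 25770 = 30173$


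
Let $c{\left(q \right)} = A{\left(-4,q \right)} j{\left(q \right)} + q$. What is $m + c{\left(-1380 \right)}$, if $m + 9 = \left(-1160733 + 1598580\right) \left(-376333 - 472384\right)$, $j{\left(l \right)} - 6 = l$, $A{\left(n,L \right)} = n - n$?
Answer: $-371608193688$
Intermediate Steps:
$A{\left(n,L \right)} = 0$
$j{\left(l \right)} = 6 + l$
$m = -371608192308$ ($m = -9 + \left(-1160733 + 1598580\right) \left(-376333 - 472384\right) = -9 + 437847 \left(-848717\right) = -9 - 371608192299 = -371608192308$)
$c{\left(q \right)} = q$ ($c{\left(q \right)} = 0 \left(6 + q\right) + q = 0 + q = q$)
$m + c{\left(-1380 \right)} = -371608192308 - 1380 = -371608193688$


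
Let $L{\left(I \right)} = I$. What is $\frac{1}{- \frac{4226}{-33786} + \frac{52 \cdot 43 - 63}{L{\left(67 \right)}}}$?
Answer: $\frac{1131831}{36850060} \approx 0.030714$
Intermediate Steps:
$\frac{1}{- \frac{4226}{-33786} + \frac{52 \cdot 43 - 63}{L{\left(67 \right)}}} = \frac{1}{- \frac{4226}{-33786} + \frac{52 \cdot 43 - 63}{67}} = \frac{1}{\left(-4226\right) \left(- \frac{1}{33786}\right) + \left(2236 - 63\right) \frac{1}{67}} = \frac{1}{\frac{2113}{16893} + 2173 \cdot \frac{1}{67}} = \frac{1}{\frac{2113}{16893} + \frac{2173}{67}} = \frac{1}{\frac{36850060}{1131831}} = \frac{1131831}{36850060}$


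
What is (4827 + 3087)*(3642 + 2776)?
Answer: 50792052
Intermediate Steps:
(4827 + 3087)*(3642 + 2776) = 7914*6418 = 50792052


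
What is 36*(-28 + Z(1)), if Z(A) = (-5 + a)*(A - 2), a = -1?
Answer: -792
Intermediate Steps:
Z(A) = 12 - 6*A (Z(A) = (-5 - 1)*(A - 2) = -6*(-2 + A) = 12 - 6*A)
36*(-28 + Z(1)) = 36*(-28 + (12 - 6*1)) = 36*(-28 + (12 - 6)) = 36*(-28 + 6) = 36*(-22) = -792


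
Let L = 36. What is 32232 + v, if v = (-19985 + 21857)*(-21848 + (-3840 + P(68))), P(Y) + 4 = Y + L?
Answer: -47868504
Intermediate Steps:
P(Y) = 32 + Y (P(Y) = -4 + (Y + 36) = -4 + (36 + Y) = 32 + Y)
v = -47900736 (v = (-19985 + 21857)*(-21848 + (-3840 + (32 + 68))) = 1872*(-21848 + (-3840 + 100)) = 1872*(-21848 - 3740) = 1872*(-25588) = -47900736)
32232 + v = 32232 - 47900736 = -47868504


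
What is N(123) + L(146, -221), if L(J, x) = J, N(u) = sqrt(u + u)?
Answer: 146 + sqrt(246) ≈ 161.68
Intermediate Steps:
N(u) = sqrt(2)*sqrt(u) (N(u) = sqrt(2*u) = sqrt(2)*sqrt(u))
N(123) + L(146, -221) = sqrt(2)*sqrt(123) + 146 = sqrt(246) + 146 = 146 + sqrt(246)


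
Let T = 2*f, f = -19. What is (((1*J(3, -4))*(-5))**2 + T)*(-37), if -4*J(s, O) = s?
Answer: 14171/16 ≈ 885.69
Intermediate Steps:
J(s, O) = -s/4
T = -38 (T = 2*(-19) = -38)
(((1*J(3, -4))*(-5))**2 + T)*(-37) = (((1*(-1/4*3))*(-5))**2 - 38)*(-37) = (((1*(-3/4))*(-5))**2 - 38)*(-37) = ((-3/4*(-5))**2 - 38)*(-37) = ((15/4)**2 - 38)*(-37) = (225/16 - 38)*(-37) = -383/16*(-37) = 14171/16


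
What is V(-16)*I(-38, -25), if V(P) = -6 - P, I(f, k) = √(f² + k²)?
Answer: 10*√2069 ≈ 454.86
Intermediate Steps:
V(-16)*I(-38, -25) = (-6 - 1*(-16))*√((-38)² + (-25)²) = (-6 + 16)*√(1444 + 625) = 10*√2069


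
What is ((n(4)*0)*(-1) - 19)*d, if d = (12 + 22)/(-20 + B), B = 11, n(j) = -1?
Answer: 646/9 ≈ 71.778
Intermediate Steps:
d = -34/9 (d = (12 + 22)/(-20 + 11) = 34/(-9) = 34*(-⅑) = -34/9 ≈ -3.7778)
((n(4)*0)*(-1) - 19)*d = (-1*0*(-1) - 19)*(-34/9) = (0*(-1) - 19)*(-34/9) = (0 - 19)*(-34/9) = -19*(-34/9) = 646/9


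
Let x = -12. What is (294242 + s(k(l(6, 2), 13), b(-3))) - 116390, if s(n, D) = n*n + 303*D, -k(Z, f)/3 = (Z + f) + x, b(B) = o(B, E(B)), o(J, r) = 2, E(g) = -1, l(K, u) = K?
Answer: 178899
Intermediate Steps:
b(B) = 2
k(Z, f) = 36 - 3*Z - 3*f (k(Z, f) = -3*((Z + f) - 12) = -3*(-12 + Z + f) = 36 - 3*Z - 3*f)
s(n, D) = n**2 + 303*D
(294242 + s(k(l(6, 2), 13), b(-3))) - 116390 = (294242 + ((36 - 3*6 - 3*13)**2 + 303*2)) - 116390 = (294242 + ((36 - 18 - 39)**2 + 606)) - 116390 = (294242 + ((-21)**2 + 606)) - 116390 = (294242 + (441 + 606)) - 116390 = (294242 + 1047) - 116390 = 295289 - 116390 = 178899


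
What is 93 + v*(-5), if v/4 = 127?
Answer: -2447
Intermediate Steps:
v = 508 (v = 4*127 = 508)
93 + v*(-5) = 93 + 508*(-5) = 93 - 2540 = -2447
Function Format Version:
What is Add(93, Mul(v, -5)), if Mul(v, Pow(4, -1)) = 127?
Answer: -2447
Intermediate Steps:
v = 508 (v = Mul(4, 127) = 508)
Add(93, Mul(v, -5)) = Add(93, Mul(508, -5)) = Add(93, -2540) = -2447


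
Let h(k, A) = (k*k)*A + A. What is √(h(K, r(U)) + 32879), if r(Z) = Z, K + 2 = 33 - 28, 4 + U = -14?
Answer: √32699 ≈ 180.83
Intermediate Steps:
U = -18 (U = -4 - 14 = -18)
K = 3 (K = -2 + (33 - 28) = -2 + 5 = 3)
h(k, A) = A + A*k² (h(k, A) = k²*A + A = A*k² + A = A + A*k²)
√(h(K, r(U)) + 32879) = √(-18*(1 + 3²) + 32879) = √(-18*(1 + 9) + 32879) = √(-18*10 + 32879) = √(-180 + 32879) = √32699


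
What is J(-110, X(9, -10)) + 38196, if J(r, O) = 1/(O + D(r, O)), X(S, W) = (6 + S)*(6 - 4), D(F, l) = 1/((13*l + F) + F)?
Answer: 194837966/5101 ≈ 38196.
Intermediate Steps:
D(F, l) = 1/(2*F + 13*l) (D(F, l) = 1/((F + 13*l) + F) = 1/(2*F + 13*l))
X(S, W) = 12 + 2*S (X(S, W) = (6 + S)*2 = 12 + 2*S)
J(r, O) = 1/(O + 1/(2*r + 13*O))
J(-110, X(9, -10)) + 38196 = (2*(-110) + 13*(12 + 2*9))/(1 + (12 + 2*9)*(2*(-110) + 13*(12 + 2*9))) + 38196 = (-220 + 13*(12 + 18))/(1 + (12 + 18)*(-220 + 13*(12 + 18))) + 38196 = (-220 + 13*30)/(1 + 30*(-220 + 13*30)) + 38196 = (-220 + 390)/(1 + 30*(-220 + 390)) + 38196 = 170/(1 + 30*170) + 38196 = 170/(1 + 5100) + 38196 = 170/5101 + 38196 = 194837966/5101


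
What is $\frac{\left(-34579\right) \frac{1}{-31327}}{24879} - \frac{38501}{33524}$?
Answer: $- \frac{30005920828537}{26128083731892} \approx -1.1484$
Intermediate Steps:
$\frac{\left(-34579\right) \frac{1}{-31327}}{24879} - \frac{38501}{33524} = \left(-34579\right) \left(- \frac{1}{31327}\right) \frac{1}{24879} - \frac{38501}{33524} = \frac{34579}{31327} \cdot \frac{1}{24879} - \frac{38501}{33524} = \frac{34579}{779384433} - \frac{38501}{33524} = - \frac{30005920828537}{26128083731892}$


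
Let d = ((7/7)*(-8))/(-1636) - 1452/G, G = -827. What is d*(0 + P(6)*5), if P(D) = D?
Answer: 17865660/338243 ≈ 52.819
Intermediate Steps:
d = 595522/338243 (d = ((7/7)*(-8))/(-1636) - 1452/(-827) = ((7*(⅐))*(-8))*(-1/1636) - 1452*(-1/827) = (1*(-8))*(-1/1636) + 1452/827 = -8*(-1/1636) + 1452/827 = 2/409 + 1452/827 = 595522/338243 ≈ 1.7606)
d*(0 + P(6)*5) = 595522*(0 + 6*5)/338243 = 595522*(0 + 30)/338243 = (595522/338243)*30 = 17865660/338243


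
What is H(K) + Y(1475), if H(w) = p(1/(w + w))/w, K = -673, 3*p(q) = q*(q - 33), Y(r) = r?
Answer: 5395335496481/3657854604 ≈ 1475.0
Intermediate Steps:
p(q) = q*(-33 + q)/3 (p(q) = (q*(q - 33))/3 = (q*(-33 + q))/3 = q*(-33 + q)/3)
H(w) = (-33 + 1/(2*w))/(6*w**2) (H(w) = ((-33 + 1/(w + w))/(3*(w + w)))/w = ((-33 + 1/(2*w))/(3*((2*w))))/w = ((1/(2*w))*(-33 + 1/(2*w))/3)/w = ((-33 + 1/(2*w))/(6*w))/w = (-33 + 1/(2*w))/(6*w**2))
H(K) + Y(1475) = (1/12)*(1 - 66*(-673))/(-673)**3 + 1475 = (1/12)*(-1/304821217)*(1 + 44418) + 1475 = (1/12)*(-1/304821217)*44419 + 1475 = -44419/3657854604 + 1475 = 5395335496481/3657854604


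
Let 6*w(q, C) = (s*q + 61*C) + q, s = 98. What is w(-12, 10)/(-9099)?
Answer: 289/27297 ≈ 0.010587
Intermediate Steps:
w(q, C) = 33*q/2 + 61*C/6 (w(q, C) = ((98*q + 61*C) + q)/6 = ((61*C + 98*q) + q)/6 = (61*C + 99*q)/6 = 33*q/2 + 61*C/6)
w(-12, 10)/(-9099) = ((33/2)*(-12) + (61/6)*10)/(-9099) = (-198 + 305/3)*(-1/9099) = -289/3*(-1/9099) = 289/27297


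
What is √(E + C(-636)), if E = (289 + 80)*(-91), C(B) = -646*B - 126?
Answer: √377151 ≈ 614.13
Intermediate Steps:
C(B) = -126 - 646*B
E = -33579 (E = 369*(-91) = -33579)
√(E + C(-636)) = √(-33579 + (-126 - 646*(-636))) = √(-33579 + (-126 + 410856)) = √(-33579 + 410730) = √377151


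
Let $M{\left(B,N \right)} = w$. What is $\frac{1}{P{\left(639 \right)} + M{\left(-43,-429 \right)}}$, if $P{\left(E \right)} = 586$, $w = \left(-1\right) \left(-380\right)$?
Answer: $\frac{1}{966} \approx 0.0010352$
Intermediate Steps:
$w = 380$
$M{\left(B,N \right)} = 380$
$\frac{1}{P{\left(639 \right)} + M{\left(-43,-429 \right)}} = \frac{1}{586 + 380} = \frac{1}{966}$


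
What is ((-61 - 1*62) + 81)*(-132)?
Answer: 5544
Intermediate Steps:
((-61 - 1*62) + 81)*(-132) = ((-61 - 62) + 81)*(-132) = (-123 + 81)*(-132) = -42*(-132) = 5544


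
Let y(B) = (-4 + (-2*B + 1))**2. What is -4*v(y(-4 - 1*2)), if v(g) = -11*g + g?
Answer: 3240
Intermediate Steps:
y(B) = (-3 - 2*B)**2 (y(B) = (-4 + (1 - 2*B))**2 = (-3 - 2*B)**2)
v(g) = -10*g
-4*v(y(-4 - 1*2)) = -(-40)*(3 + 2*(-4 - 1*2))**2 = -(-40)*(3 + 2*(-4 - 2))**2 = -(-40)*(3 + 2*(-6))**2 = -(-40)*(3 - 12)**2 = -(-40)*(-9)**2 = -(-40)*81 = -4*(-810) = 3240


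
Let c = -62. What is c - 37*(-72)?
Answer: 2602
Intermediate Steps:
c - 37*(-72) = -62 - 37*(-72) = -62 + 2664 = 2602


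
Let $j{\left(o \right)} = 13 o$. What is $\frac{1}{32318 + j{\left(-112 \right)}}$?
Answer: $\frac{1}{30862} \approx 3.2402 \cdot 10^{-5}$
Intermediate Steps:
$\frac{1}{32318 + j{\left(-112 \right)}} = \frac{1}{32318 + 13 \left(-112\right)} = \frac{1}{32318 - 1456} = \frac{1}{30862}$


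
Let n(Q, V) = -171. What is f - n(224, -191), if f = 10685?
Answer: 10856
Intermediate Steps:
f - n(224, -191) = 10685 - 1*(-171) = 10685 + 171 = 10856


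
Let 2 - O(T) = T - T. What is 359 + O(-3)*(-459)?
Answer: -559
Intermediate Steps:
O(T) = 2 (O(T) = 2 - (T - T) = 2 - 1*0 = 2 + 0 = 2)
359 + O(-3)*(-459) = 359 + 2*(-459) = 359 - 918 = -559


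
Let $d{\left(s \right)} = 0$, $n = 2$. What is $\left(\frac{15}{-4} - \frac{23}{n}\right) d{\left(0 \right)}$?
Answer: $0$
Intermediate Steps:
$\left(\frac{15}{-4} - \frac{23}{n}\right) d{\left(0 \right)} = \left(\frac{15}{-4} - \frac{23}{2}\right) 0 = \left(15 \left(- \frac{1}{4}\right) - \frac{23}{2}\right) 0 = \left(- \frac{15}{4} - \frac{23}{2}\right) 0 = \left(- \frac{61}{4}\right) 0 = 0$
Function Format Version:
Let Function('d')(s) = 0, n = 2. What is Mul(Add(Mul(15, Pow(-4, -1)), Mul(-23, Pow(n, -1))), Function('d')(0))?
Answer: 0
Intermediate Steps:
Mul(Add(Mul(15, Pow(-4, -1)), Mul(-23, Pow(n, -1))), Function('d')(0)) = Mul(Add(Mul(15, Pow(-4, -1)), Mul(-23, Pow(2, -1))), 0) = Mul(Add(Mul(15, Rational(-1, 4)), Mul(-23, Rational(1, 2))), 0) = Mul(Add(Rational(-15, 4), Rational(-23, 2)), 0) = Mul(Rational(-61, 4), 0) = 0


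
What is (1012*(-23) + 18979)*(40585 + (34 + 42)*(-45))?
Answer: -159698005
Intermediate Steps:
(1012*(-23) + 18979)*(40585 + (34 + 42)*(-45)) = (-23276 + 18979)*(40585 + 76*(-45)) = -4297*(40585 - 3420) = -4297*37165 = -159698005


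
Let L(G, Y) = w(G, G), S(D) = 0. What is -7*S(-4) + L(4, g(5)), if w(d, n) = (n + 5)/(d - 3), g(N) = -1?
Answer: 9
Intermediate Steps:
w(d, n) = (5 + n)/(-3 + d)
L(G, Y) = (5 + G)/(-3 + G)
-7*S(-4) + L(4, g(5)) = -7*0 + (5 + 4)/(-3 + 4) = 0 + 9/1 = 0 + 1*9 = 0 + 9 = 9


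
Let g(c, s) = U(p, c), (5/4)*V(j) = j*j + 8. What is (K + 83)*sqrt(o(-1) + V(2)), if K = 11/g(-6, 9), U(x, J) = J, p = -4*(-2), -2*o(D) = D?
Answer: 487*sqrt(1010)/60 ≈ 257.95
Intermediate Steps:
o(D) = -D/2
p = 8
V(j) = 32/5 + 4*j**2/5 (V(j) = 4*(j*j + 8)/5 = 4*(j**2 + 8)/5 = 4*(8 + j**2)/5 = 32/5 + 4*j**2/5)
g(c, s) = c
K = -11/6 (K = 11/(-6) = 11*(-1/6) = -11/6 ≈ -1.8333)
(K + 83)*sqrt(o(-1) + V(2)) = (-11/6 + 83)*sqrt(-1/2*(-1) + (32/5 + (4/5)*2**2)) = 487*sqrt(1/2 + (32/5 + (4/5)*4))/6 = 487*sqrt(1/2 + (32/5 + 16/5))/6 = 487*sqrt(1/2 + 48/5)/6 = 487*sqrt(101/10)/6 = 487*(sqrt(1010)/10)/6 = 487*sqrt(1010)/60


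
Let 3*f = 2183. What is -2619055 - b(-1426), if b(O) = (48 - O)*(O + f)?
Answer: -4769135/3 ≈ -1.5897e+6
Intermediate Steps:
f = 2183/3 (f = (1/3)*2183 = 2183/3 ≈ 727.67)
b(O) = (48 - O)*(2183/3 + O) (b(O) = (48 - O)*(O + 2183/3) = (48 - O)*(2183/3 + O))
-2619055 - b(-1426) = -2619055 - (34928 - 1*(-1426)**2 - 2039/3*(-1426)) = -2619055 - (34928 - 1*2033476 + 2907614/3) = -2619055 - (34928 - 2033476 + 2907614/3) = -2619055 - 1*(-3088030/3) = -2619055 + 3088030/3 = -4769135/3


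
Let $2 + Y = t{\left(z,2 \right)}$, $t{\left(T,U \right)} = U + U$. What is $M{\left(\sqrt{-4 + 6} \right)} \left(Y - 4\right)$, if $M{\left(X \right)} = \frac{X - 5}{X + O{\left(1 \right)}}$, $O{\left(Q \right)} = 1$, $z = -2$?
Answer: $-14 + 12 \sqrt{2} \approx 2.9706$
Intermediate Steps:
$t{\left(T,U \right)} = 2 U$
$Y = 2$ ($Y = -2 + 2 \cdot 2 = -2 + 4 = 2$)
$M{\left(X \right)} = \frac{-5 + X}{1 + X}$ ($M{\left(X \right)} = \frac{X - 5}{X + 1} = \frac{-5 + X}{1 + X}$)
$M{\left(\sqrt{-4 + 6} \right)} \left(Y - 4\right) = \frac{-5 + \sqrt{-4 + 6}}{1 + \sqrt{-4 + 6}} \left(2 - 4\right) = \frac{-5 + \sqrt{2}}{1 + \sqrt{2}} \left(2 - 4\right) = \frac{-5 + \sqrt{2}}{1 + \sqrt{2}} \left(-2\right) = - \frac{2 \left(-5 + \sqrt{2}\right)}{1 + \sqrt{2}}$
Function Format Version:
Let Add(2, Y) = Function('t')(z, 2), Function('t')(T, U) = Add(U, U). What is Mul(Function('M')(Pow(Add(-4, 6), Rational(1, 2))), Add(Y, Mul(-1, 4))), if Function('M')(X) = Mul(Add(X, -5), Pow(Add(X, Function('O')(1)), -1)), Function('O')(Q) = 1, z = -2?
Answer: Add(-14, Mul(12, Pow(2, Rational(1, 2)))) ≈ 2.9706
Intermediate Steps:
Function('t')(T, U) = Mul(2, U)
Y = 2 (Y = Add(-2, Mul(2, 2)) = Add(-2, 4) = 2)
Function('M')(X) = Mul(Pow(Add(1, X), -1), Add(-5, X)) (Function('M')(X) = Mul(Add(X, -5), Pow(Add(X, 1), -1)) = Mul(Add(-5, X), Pow(Add(1, X), -1)) = Mul(Pow(Add(1, X), -1), Add(-5, X)))
Mul(Function('M')(Pow(Add(-4, 6), Rational(1, 2))), Add(Y, Mul(-1, 4))) = Mul(Mul(Pow(Add(1, Pow(Add(-4, 6), Rational(1, 2))), -1), Add(-5, Pow(Add(-4, 6), Rational(1, 2)))), Add(2, Mul(-1, 4))) = Mul(Mul(Pow(Add(1, Pow(2, Rational(1, 2))), -1), Add(-5, Pow(2, Rational(1, 2)))), Add(2, -4)) = Mul(Mul(Pow(Add(1, Pow(2, Rational(1, 2))), -1), Add(-5, Pow(2, Rational(1, 2)))), -2) = Mul(-2, Pow(Add(1, Pow(2, Rational(1, 2))), -1), Add(-5, Pow(2, Rational(1, 2))))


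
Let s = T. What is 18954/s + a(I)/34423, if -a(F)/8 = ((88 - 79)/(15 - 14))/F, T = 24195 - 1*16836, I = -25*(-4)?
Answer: 5437068696/2110990475 ≈ 2.5756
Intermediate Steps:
I = 100
T = 7359 (T = 24195 - 16836 = 7359)
s = 7359
a(F) = -72/F (a(F) = -8*(88 - 79)/(15 - 14)/F = -8*9/1/F = -8*9*1/F = -72/F)
18954/s + a(I)/34423 = 18954/7359 - 72/100/34423 = 18954*(1/7359) - 72*1/100*(1/34423) = 6318/2453 - 18/25*1/34423 = 6318/2453 - 18/860575 = 5437068696/2110990475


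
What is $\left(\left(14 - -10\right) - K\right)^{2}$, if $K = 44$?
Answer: $400$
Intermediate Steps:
$\left(\left(14 - -10\right) - K\right)^{2} = \left(\left(14 - -10\right) - 44\right)^{2} = \left(\left(14 + 10\right) - 44\right)^{2} = \left(24 - 44\right)^{2} = \left(-20\right)^{2} = 400$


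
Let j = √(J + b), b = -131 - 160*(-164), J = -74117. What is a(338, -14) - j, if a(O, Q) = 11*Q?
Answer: -154 - 2*I*√12002 ≈ -154.0 - 219.11*I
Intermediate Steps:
b = 26109 (b = -131 + 26240 = 26109)
j = 2*I*√12002 (j = √(-74117 + 26109) = √(-48008) = 2*I*√12002 ≈ 219.11*I)
a(338, -14) - j = 11*(-14) - 2*I*√12002 = -154 - 2*I*√12002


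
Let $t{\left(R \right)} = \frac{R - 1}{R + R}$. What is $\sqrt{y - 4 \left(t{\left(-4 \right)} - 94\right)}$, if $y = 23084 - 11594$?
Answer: $\frac{\sqrt{47454}}{2} \approx 108.92$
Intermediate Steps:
$t{\left(R \right)} = \frac{-1 + R}{2 R}$
$y = 11490$ ($y = 23084 - 11594 = 11490$)
$\sqrt{y - 4 \left(t{\left(-4 \right)} - 94\right)} = \sqrt{11490 - 4 \left(\frac{-1 - 4}{2 \left(-4\right)} - 94\right)} = \sqrt{11490 - 4 \left(\frac{1}{2} \left(- \frac{1}{4}\right) \left(-5\right) - 94\right)} = \sqrt{11490 - 4 \left(\frac{5}{8} - 94\right)} = \sqrt{11490 - - \frac{747}{2}} = \sqrt{11490 + \frac{747}{2}} = \sqrt{\frac{23727}{2}} = \frac{\sqrt{47454}}{2}$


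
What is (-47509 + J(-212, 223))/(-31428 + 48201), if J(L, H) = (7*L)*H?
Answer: -126147/5591 ≈ -22.563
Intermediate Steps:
J(L, H) = 7*H*L
(-47509 + J(-212, 223))/(-31428 + 48201) = (-47509 + 7*223*(-212))/(-31428 + 48201) = (-47509 - 330932)/16773 = -378441*1/16773 = -126147/5591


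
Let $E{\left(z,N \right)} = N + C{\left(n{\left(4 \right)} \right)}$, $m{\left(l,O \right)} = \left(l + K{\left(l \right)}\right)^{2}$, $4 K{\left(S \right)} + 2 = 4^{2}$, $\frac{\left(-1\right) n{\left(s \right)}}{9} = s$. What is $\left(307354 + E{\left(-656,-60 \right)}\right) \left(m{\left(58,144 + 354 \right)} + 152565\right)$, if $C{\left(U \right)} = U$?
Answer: $\frac{96077886681}{2} \approx 4.8039 \cdot 10^{10}$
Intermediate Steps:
$n{\left(s \right)} = - 9 s$
$K{\left(S \right)} = \frac{7}{2}$ ($K{\left(S \right)} = - \frac{1}{2} + \frac{4^{2}}{4} = - \frac{1}{2} + \frac{1}{4} \cdot 16 = - \frac{1}{2} + 4 = \frac{7}{2}$)
$m{\left(l,O \right)} = \left(\frac{7}{2} + l\right)^{2}$ ($m{\left(l,O \right)} = \left(l + \frac{7}{2}\right)^{2} = \left(\frac{7}{2} + l\right)^{2}$)
$E{\left(z,N \right)} = -36 + N$ ($E{\left(z,N \right)} = N - 36 = -36 + N$)
$\left(307354 + E{\left(-656,-60 \right)}\right) \left(m{\left(58,144 + 354 \right)} + 152565\right) = \left(307354 - 96\right) \left(\frac{\left(7 + 2 \cdot 58\right)^{2}}{4} + 152565\right) = \left(307354 - 96\right) \left(\frac{\left(7 + 116\right)^{2}}{4} + 152565\right) = 307258 \left(\frac{123^{2}}{4} + 152565\right) = 307258 \left(\frac{1}{4} \cdot 15129 + 152565\right) = 307258 \left(\frac{15129}{4} + 152565\right) = 307258 \cdot \frac{625389}{4} = \frac{96077886681}{2}$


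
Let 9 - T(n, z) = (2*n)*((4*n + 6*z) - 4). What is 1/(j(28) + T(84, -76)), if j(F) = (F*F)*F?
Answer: 1/42793 ≈ 2.3368e-5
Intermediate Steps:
j(F) = F**3 (j(F) = F**2*F = F**3)
T(n, z) = 9 - 2*n*(-4 + 4*n + 6*z) (T(n, z) = 9 - 2*n*((4*n + 6*z) - 4) = 9 - 2*n*(-4 + 4*n + 6*z))
1/(j(28) + T(84, -76)) = 1/(28**3 + (9 - 8*84**2 + 8*84 - 12*84*(-76))) = 1/(21952 + (9 - 8*7056 + 672 + 76608)) = 1/(21952 + (9 - 56448 + 672 + 76608)) = 1/(21952 + 20841) = 1/42793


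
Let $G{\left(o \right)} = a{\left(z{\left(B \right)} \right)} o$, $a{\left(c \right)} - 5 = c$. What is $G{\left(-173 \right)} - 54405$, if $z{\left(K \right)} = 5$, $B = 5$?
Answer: $-56135$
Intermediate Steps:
$a{\left(c \right)} = 5 + c$
$G{\left(o \right)} = 10 o$ ($G{\left(o \right)} = \left(5 + 5\right) o = 10 o$)
$G{\left(-173 \right)} - 54405 = 10 \left(-173\right) - 54405 = -1730 - 54405 = -56135$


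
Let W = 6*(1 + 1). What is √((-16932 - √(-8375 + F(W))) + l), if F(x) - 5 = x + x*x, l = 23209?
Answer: √(6277 - 37*I*√6) ≈ 79.23 - 0.572*I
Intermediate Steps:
W = 12 (W = 6*2 = 12)
F(x) = 5 + x + x² (F(x) = 5 + (x + x*x) = 5 + (x + x²) = 5 + x + x²)
√((-16932 - √(-8375 + F(W))) + l) = √((-16932 - √(-8375 + (5 + 12 + 12²))) + 23209) = √((-16932 - √(-8375 + (5 + 12 + 144))) + 23209) = √((-16932 - √(-8375 + 161)) + 23209) = √((-16932 - √(-8214)) + 23209) = √((-16932 - 37*I*√6) + 23209) = √(6277 - 37*I*√6)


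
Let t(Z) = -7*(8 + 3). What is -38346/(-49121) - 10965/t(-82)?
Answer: 541564407/3782317 ≈ 143.18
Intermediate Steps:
t(Z) = -77 (t(Z) = -7*11 = -77)
-38346/(-49121) - 10965/t(-82) = -38346/(-49121) - 10965/(-77) = -38346*(-1/49121) - 10965*(-1/77) = 38346/49121 + 10965/77 = 541564407/3782317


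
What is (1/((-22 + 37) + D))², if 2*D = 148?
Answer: 1/7921 ≈ 0.00012625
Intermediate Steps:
D = 74 (D = (½)*148 = 74)
(1/((-22 + 37) + D))² = (1/((-22 + 37) + 74))² = (1/(15 + 74))² = (1/89)² = 1/7921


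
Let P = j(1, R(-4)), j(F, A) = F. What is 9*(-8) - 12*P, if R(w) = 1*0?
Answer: -84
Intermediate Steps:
R(w) = 0
P = 1
9*(-8) - 12*P = 9*(-8) - 12*1 = -72 - 12 = -84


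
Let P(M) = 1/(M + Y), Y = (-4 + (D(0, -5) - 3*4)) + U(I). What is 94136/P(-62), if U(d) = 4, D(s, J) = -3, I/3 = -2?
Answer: -7248472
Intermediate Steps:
I = -6 (I = 3*(-2) = -6)
Y = -15 (Y = (-4 + (-3 - 3*4)) + 4 = (-4 + (-3 - 12)) + 4 = (-4 - 15) + 4 = -19 + 4 = -15)
P(M) = 1/(-15 + M) (P(M) = 1/(M - 15) = 1/(-15 + M))
94136/P(-62) = 94136/(1/(-15 - 62)) = 94136/(1/(-77)) = 94136/(-1/77) = 94136*(-77) = -7248472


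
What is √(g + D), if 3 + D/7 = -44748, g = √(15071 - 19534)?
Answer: √(-313257 + I*√4463) ≈ 0.06 + 559.69*I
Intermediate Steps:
g = I*√4463 (g = √(-4463) = I*√4463 ≈ 66.806*I)
D = -313257 (D = -21 + 7*(-44748) = -21 - 313236 = -313257)
√(g + D) = √(I*√4463 - 313257) = √(-313257 + I*√4463)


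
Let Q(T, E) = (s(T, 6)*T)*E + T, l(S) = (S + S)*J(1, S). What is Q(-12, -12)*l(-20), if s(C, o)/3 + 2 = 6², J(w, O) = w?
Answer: -587040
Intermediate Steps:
s(C, o) = 102 (s(C, o) = -6 + 3*6² = -6 + 3*36 = -6 + 108 = 102)
l(S) = 2*S (l(S) = (S + S)*1 = (2*S)*1 = 2*S)
Q(T, E) = T + 102*E*T (Q(T, E) = (102*T)*E + T = 102*E*T + T = T + 102*E*T)
Q(-12, -12)*l(-20) = (-12*(1 + 102*(-12)))*(2*(-20)) = -12*(1 - 1224)*(-40) = -12*(-1223)*(-40) = 14676*(-40) = -587040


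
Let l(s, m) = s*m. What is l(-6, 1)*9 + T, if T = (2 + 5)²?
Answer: -5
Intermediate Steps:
T = 49 (T = 7² = 49)
l(s, m) = m*s
l(-6, 1)*9 + T = (1*(-6))*9 + 49 = -6*9 + 49 = -54 + 49 = -5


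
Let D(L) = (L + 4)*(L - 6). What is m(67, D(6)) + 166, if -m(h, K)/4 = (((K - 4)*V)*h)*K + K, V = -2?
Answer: 166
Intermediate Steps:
D(L) = (-6 + L)*(4 + L) (D(L) = (4 + L)*(-6 + L) = (-6 + L)*(4 + L))
m(h, K) = -4*K - 4*K*h*(8 - 2*K) (m(h, K) = -4*((((K - 4)*(-2))*h)*K + K) = -4*((((-4 + K)*(-2))*h)*K + K) = -4*(((8 - 2*K)*h)*K + K) = -4*((h*(8 - 2*K))*K + K) = -4*(K*h*(8 - 2*K) + K) = -4*(K + K*h*(8 - 2*K)) = -4*K - 4*K*h*(8 - 2*K))
m(67, D(6)) + 166 = 4*(-24 + 6**2 - 2*6)*(-1 - 8*67 + 2*(-24 + 6**2 - 2*6)*67) + 166 = 4*(-24 + 36 - 12)*(-1 - 536 + 2*(-24 + 36 - 12)*67) + 166 = 4*0*(-1 - 536 + 2*0*67) + 166 = 4*0*(-1 - 536 + 0) + 166 = 4*0*(-537) + 166 = 0 + 166 = 166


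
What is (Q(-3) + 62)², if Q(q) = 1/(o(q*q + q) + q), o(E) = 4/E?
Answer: 185761/49 ≈ 3791.0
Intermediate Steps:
Q(q) = 1/(q + 4/(q + q²)) (Q(q) = 1/(4/(q*q + q) + q) = 1/(4/(q² + q) + q) = 1/(4/(q + q²) + q) = 1/(q + 4/(q + q²)))
(Q(-3) + 62)² = (-3*(1 - 3)/(4 + (-3)²*(1 - 3)) + 62)² = (-3*(-2)/(4 + 9*(-2)) + 62)² = (-3*(-2)/(4 - 18) + 62)² = (-3*(-2)/(-14) + 62)² = (-3*(-1/14)*(-2) + 62)² = (-3/7 + 62)² = (431/7)² = 185761/49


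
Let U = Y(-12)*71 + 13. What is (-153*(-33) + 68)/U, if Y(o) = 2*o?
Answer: -5117/1691 ≈ -3.0260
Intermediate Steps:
U = -1691 (U = (2*(-12))*71 + 13 = -24*71 + 13 = -1704 + 13 = -1691)
(-153*(-33) + 68)/U = (-153*(-33) + 68)/(-1691) = (5049 + 68)*(-1/1691) = 5117*(-1/1691) = -5117/1691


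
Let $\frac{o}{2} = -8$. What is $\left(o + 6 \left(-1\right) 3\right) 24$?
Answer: $-816$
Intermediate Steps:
$o = -16$ ($o = 2 \left(-8\right) = -16$)
$\left(o + 6 \left(-1\right) 3\right) 24 = \left(-16 + 6 \left(-1\right) 3\right) 24 = \left(-16 - 18\right) 24 = \left(-34\right) 24 = -816$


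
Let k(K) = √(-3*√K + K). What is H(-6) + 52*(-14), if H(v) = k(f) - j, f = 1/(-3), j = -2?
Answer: -726 + √(-3 - 9*I*√3)/3 ≈ -725.15 - 1.024*I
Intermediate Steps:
f = -⅓ ≈ -0.33333
k(K) = √(K - 3*√K)
H(v) = 2 + √(-⅓ - I*√3) (H(v) = √(-⅓ - I*√3) - 1*(-2) = √(-⅓ - I*√3) + 2 = 2 + √(-⅓ - I*√3))
H(-6) + 52*(-14) = (2 + √(-3 - 9*I*√3)/3) + 52*(-14) = (2 + √(-3 - 9*I*√3)/3) - 728 = -726 + √(-3 - 9*I*√3)/3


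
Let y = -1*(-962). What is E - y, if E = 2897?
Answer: 1935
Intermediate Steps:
y = 962
E - y = 2897 - 1*962 = 2897 - 962 = 1935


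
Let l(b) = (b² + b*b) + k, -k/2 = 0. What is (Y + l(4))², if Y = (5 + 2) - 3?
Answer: 1296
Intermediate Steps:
k = 0 (k = -2*0 = 0)
l(b) = 2*b² (l(b) = (b² + b*b) + 0 = (b² + b²) + 0 = 2*b² + 0 = 2*b²)
Y = 4 (Y = 7 - 3 = 4)
(Y + l(4))² = (4 + 2*4²)² = (4 + 2*16)² = (4 + 32)² = 36² = 1296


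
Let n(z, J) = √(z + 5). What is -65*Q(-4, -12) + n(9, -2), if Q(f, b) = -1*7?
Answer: 455 + √14 ≈ 458.74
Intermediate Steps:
n(z, J) = √(5 + z)
Q(f, b) = -7
-65*Q(-4, -12) + n(9, -2) = -65*(-7) + √(5 + 9) = 455 + √14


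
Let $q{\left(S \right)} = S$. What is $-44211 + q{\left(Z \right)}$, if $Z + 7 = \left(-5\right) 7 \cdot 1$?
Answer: $-44253$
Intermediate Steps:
$Z = -42$ ($Z = -7 + \left(-5\right) 7 \cdot 1 = -7 - 35 = -42$)
$-44211 + q{\left(Z \right)} = -44211 - 42 = -44253$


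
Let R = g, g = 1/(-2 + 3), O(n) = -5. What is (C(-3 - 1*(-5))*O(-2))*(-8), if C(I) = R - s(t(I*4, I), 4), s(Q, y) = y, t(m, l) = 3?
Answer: -120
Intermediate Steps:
g = 1 (g = 1/1 = 1)
R = 1
C(I) = -3 (C(I) = 1 - 1*4 = 1 - 4 = -3)
(C(-3 - 1*(-5))*O(-2))*(-8) = -3*(-5)*(-8) = 15*(-8) = -120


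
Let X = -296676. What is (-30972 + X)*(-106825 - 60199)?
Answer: 54725079552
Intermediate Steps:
(-30972 + X)*(-106825 - 60199) = (-30972 - 296676)*(-106825 - 60199) = -327648*(-167024) = 54725079552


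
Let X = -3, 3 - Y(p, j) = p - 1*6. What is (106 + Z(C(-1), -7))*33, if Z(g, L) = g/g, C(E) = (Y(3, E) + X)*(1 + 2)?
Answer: 3531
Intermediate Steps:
Y(p, j) = 9 - p (Y(p, j) = 3 - (p - 1*6) = 3 - (p - 6) = 3 - (-6 + p) = 3 + (6 - p) = 9 - p)
C(E) = 9 (C(E) = ((9 - 1*3) - 3)*(1 + 2) = ((9 - 3) - 3)*3 = (6 - 3)*3 = 3*3 = 9)
Z(g, L) = 1
(106 + Z(C(-1), -7))*33 = (106 + 1)*33 = 107*33 = 3531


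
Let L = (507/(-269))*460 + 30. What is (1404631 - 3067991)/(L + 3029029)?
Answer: -447443840/814583651 ≈ -0.54929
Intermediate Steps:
L = -225150/269 (L = (507*(-1/269))*460 + 30 = -507/269*460 + 30 = -233220/269 + 30 = -225150/269 ≈ -836.99)
(1404631 - 3067991)/(L + 3029029) = (1404631 - 3067991)/(-225150/269 + 3029029) = -1663360/814583651/269 = -1663360*269/814583651 = -447443840/814583651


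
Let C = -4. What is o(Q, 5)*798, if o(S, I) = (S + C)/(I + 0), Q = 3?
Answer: -798/5 ≈ -159.60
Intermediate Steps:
o(S, I) = (-4 + S)/I (o(S, I) = (S - 4)/(I + 0) = (-4 + S)/I)
o(Q, 5)*798 = ((-4 + 3)/5)*798 = ((⅕)*(-1))*798 = -⅕*798 = -798/5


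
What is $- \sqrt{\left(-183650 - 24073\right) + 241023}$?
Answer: $- 30 \sqrt{37} \approx -182.48$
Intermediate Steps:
$- \sqrt{\left(-183650 - 24073\right) + 241023} = - \sqrt{-207723 + 241023} = - \sqrt{33300} = - 30 \sqrt{37}$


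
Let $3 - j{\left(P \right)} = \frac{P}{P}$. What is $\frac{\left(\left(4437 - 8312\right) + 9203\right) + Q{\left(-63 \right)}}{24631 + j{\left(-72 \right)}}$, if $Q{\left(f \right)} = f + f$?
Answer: $\frac{34}{161} \approx 0.21118$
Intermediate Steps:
$Q{\left(f \right)} = 2 f$
$j{\left(P \right)} = 2$ ($j{\left(P \right)} = 3 - \frac{P}{P} = 3 - 1 = 2$)
$\frac{\left(\left(4437 - 8312\right) + 9203\right) + Q{\left(-63 \right)}}{24631 + j{\left(-72 \right)}} = \frac{\left(\left(4437 - 8312\right) + 9203\right) + 2 \left(-63\right)}{24631 + 2} = \frac{\left(-3875 + 9203\right) - 126}{24633} = \left(5328 - 126\right) \frac{1}{24633} = 5202 \cdot \frac{1}{24633} = \frac{34}{161}$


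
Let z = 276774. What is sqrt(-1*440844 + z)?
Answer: 3*I*sqrt(18230) ≈ 405.06*I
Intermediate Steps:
sqrt(-1*440844 + z) = sqrt(-1*440844 + 276774) = sqrt(-440844 + 276774) = sqrt(-164070) = 3*I*sqrt(18230)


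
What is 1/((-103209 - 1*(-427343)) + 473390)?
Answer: 1/797524 ≈ 1.2539e-6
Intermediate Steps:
1/((-103209 - 1*(-427343)) + 473390) = 1/((-103209 + 427343) + 473390) = 1/(324134 + 473390) = 1/797524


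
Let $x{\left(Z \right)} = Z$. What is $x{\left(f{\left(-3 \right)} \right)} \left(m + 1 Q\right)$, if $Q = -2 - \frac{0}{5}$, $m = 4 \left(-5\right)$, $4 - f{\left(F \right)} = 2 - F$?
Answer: $22$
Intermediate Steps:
$f{\left(F \right)} = 2 + F$ ($f{\left(F \right)} = 4 - \left(2 - F\right) = 4 + \left(-2 + F\right) = 2 + F$)
$m = -20$
$Q = -2$ ($Q = -2 - 0 \cdot \frac{1}{5} = -2 - 0 = -2 + 0 = -2$)
$x{\left(f{\left(-3 \right)} \right)} \left(m + 1 Q\right) = \left(2 - 3\right) \left(-20 + 1 \left(-2\right)\right) = - (-20 - 2) = \left(-1\right) \left(-22\right) = 22$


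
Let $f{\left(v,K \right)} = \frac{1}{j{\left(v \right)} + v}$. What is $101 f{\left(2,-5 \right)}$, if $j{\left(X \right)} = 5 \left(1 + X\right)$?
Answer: $\frac{101}{17} \approx 5.9412$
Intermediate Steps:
$j{\left(X \right)} = 5 + 5 X$
$f{\left(v,K \right)} = \frac{1}{5 + 6 v}$ ($f{\left(v,K \right)} = \frac{1}{\left(5 + 5 v\right) + v} = \frac{1}{5 + 6 v}$)
$101 f{\left(2,-5 \right)} = \frac{101}{5 + 6 \cdot 2} = \frac{101}{5 + 12} = \frac{101}{17}$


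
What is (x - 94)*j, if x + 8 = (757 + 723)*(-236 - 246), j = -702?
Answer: 500850324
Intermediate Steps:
x = -713368 (x = -8 + (757 + 723)*(-236 - 246) = -8 + 1480*(-482) = -8 - 713360 = -713368)
(x - 94)*j = (-713368 - 94)*(-702) = -713462*(-702) = 500850324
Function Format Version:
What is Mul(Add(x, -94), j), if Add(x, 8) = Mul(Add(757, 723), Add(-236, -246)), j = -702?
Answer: 500850324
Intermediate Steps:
x = -713368 (x = Add(-8, Mul(Add(757, 723), Add(-236, -246))) = Add(-8, Mul(1480, -482)) = Add(-8, -713360) = -713368)
Mul(Add(x, -94), j) = Mul(Add(-713368, -94), -702) = Mul(-713462, -702) = 500850324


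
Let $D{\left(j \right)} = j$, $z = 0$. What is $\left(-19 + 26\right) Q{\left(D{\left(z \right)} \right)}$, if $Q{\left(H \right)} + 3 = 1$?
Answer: $-14$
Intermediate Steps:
$Q{\left(H \right)} = -2$ ($Q{\left(H \right)} = -3 + 1 = -2$)
$\left(-19 + 26\right) Q{\left(D{\left(z \right)} \right)} = \left(-19 + 26\right) \left(-2\right) = 7 \left(-2\right) = -14$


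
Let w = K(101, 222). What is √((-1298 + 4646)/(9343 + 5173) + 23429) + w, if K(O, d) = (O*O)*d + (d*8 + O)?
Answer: 2266499 + √308554556462/3629 ≈ 2.2667e+6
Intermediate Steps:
K(O, d) = O + 8*d + d*O² (K(O, d) = O²*d + (8*d + O) = d*O² + (O + 8*d) = O + 8*d + d*O²)
w = 2266499 (w = 101 + 8*222 + 222*101² = 101 + 1776 + 222*10201 = 101 + 1776 + 2264622 = 2266499)
√((-1298 + 4646)/(9343 + 5173) + 23429) + w = √((-1298 + 4646)/(9343 + 5173) + 23429) + 2266499 = √(3348/14516 + 23429) + 2266499 = √(3348*(1/14516) + 23429) + 2266499 = √(837/3629 + 23429) + 2266499 = √(85024678/3629) + 2266499 = √308554556462/3629 + 2266499 = 2266499 + √308554556462/3629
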